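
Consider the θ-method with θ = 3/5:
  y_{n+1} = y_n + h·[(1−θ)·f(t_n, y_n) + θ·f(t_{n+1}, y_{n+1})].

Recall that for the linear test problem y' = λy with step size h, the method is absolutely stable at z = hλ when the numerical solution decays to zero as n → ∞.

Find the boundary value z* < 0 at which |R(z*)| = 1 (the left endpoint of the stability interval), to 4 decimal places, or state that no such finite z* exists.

On y'=λy, z=hλ:
  y_{n+1} = y_n + z·[2/5·y_n + 3/5·y_{n+1}] ⇒ (1 − 3/5z)y_{n+1} = (1 + 2/5z)y_n
  R(z) = (1 + 2/5z)/(1 − 3/5z).

Solve |R(x)|<1 on ℝ⁻.
x=-0.96: |R|=0.3909
x=-2: |R|=0.0909
x=-10: |R|=0.4286
x=-100: |R|=0.6393
θ=3/5≥1/2 ⇒ |1+2/5x|<|1−3/5x| ∀x<0 ⇒ stable on all of ℝ⁻.

interval (−∞, 0).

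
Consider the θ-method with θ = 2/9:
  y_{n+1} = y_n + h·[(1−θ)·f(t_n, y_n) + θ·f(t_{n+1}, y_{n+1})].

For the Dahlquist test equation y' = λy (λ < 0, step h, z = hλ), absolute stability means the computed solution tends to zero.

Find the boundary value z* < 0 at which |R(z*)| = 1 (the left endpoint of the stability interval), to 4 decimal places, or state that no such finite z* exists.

Test eqn y'=λy, z=hλ:
  y_{n+1} = y_n + z·[7/9·y_n + 2/9·y_{n+1}] ⇒ (1 − 2/9z)y_{n+1} = (1 + 7/9z)y_n
  so R(z) = (1 + 7/9z)/(1 − 2/9z).

Find x<0 with |R(x)|<1.
x=-0.55: |R|=0.5099
R=−1: 1+7/9x = −1+2/9x ⇒ -5/9x=2 ⇒ x=2/(-5/9)=-3.6000
Confirm numerically:
  x=-3.572: |R|=0.99133 <1
  x=-3.149: |R|=0.85260 <1
  x=-1.997: |R|=0.38318 <1
  x=-4.165: |R|=1.16301 >1
  x=-3.996: |R|=1.11653 >1
  x=-3.941: |R|=1.10100 >1
Interval (-3.6000, 0).

z* = -3.6000.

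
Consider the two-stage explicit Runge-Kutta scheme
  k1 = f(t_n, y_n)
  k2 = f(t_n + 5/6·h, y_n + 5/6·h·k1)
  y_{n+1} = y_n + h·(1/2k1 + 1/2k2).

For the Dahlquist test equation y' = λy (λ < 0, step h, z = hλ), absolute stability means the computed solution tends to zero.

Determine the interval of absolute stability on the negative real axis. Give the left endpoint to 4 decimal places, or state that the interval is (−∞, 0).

With y'=λy (z=hλ):
  k1=λy_n ⇒ h·k1=z·y_n;  k2=λ(1+5/6z)y_n ⇒ h·k2=z(1+5/6z)y_n
  y_{n+1}/y_n = 1 + 1/2z + 1/2z(1+5/6z) = 1 + z + 5/12z²
  Hence R(z) = 1 + z + 5/12z².

Boundary: |R(x)|=1, x<0.
x=-1.54: |R|=0.4482
R=1: x+5/12x²=0 ⇒ x=−12/5=-2.4000; min R=1−1/(4·5/12)=0.4000>−1
Confirm numerically:
  x=-2.258: |R|=0.86640 <1
  x=-1.910: |R|=0.61004 <1
  x=-1.445: |R|=0.42501 <1
  x=-1.252: |R|=0.40113 <1
  x=-2.848: |R|=1.53163 >1
  x=-2.828: |R|=1.50433 >1
  x=-2.454: |R|=1.05522 >1
So |R|<1 on (-2.4000, 0).

(-2.4000, 0).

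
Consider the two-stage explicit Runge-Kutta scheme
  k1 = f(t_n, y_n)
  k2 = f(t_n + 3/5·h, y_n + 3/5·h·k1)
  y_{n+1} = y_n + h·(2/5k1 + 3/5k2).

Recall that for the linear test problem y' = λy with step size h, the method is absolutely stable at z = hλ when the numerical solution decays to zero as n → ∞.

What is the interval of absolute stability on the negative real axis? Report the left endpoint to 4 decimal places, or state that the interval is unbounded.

z∈(-2.7778,0).

Test eqn y'=λy, z=hλ:
  k1=λy_n ⇒ h·k1=z·y_n;  k2=λ(1+3/5z)y_n ⇒ h·k2=z(1+3/5z)y_n
  y_{n+1}/y_n = 1 + 2/5z + 3/5z(1+3/5z) = 1 + z + 9/25z²
  Hence R(z) = 1 + z + 9/25z².

Boundary: |R(x)|=1, x<0.
x=-0.66: |R|=0.4968
R=1: x+9/25x²=0 ⇒ x=−25/9=-2.7778; min R=1−1/(4·9/25)=0.3056>−1
Confirm numerically:
  x=-2.448: |R|=0.70937 <1
  x=-2.266: |R|=0.58251 <1
  x=-2.220: |R|=0.55422 <1
  x=-1.724: |R|=0.34598 <1
  x=-3.377: |R|=1.72849 >1
  x=-3.258: |R|=1.56324 >1
  x=-3.119: |R|=1.38314 >1
Stable set (-2.7778, 0).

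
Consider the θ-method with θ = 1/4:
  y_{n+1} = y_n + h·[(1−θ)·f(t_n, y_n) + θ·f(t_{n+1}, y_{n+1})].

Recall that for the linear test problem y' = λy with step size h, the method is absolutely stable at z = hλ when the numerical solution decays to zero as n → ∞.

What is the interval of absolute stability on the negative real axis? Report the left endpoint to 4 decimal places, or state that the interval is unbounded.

z∈(-4.0000,0).

Test eqn y'=λy, z=hλ:
  y_{n+1} = y_n + z·[3/4·y_n + 1/4·y_{n+1}] ⇒ (1 − 1/4z)y_{n+1} = (1 + 3/4z)y_n
  Hence R(z) = (1 + 3/4z)/(1 − 1/4z).

Solve |R(x)|<1 on ℝ⁻.
x=-1.58: |R|=0.1326
R=−1: 1+3/4x = −1+1/4x ⇒ -1/2x=2 ⇒ x=2/(-1/2)=-4.0000
Confirm numerically:
  x=-3.521: |R|=0.87262 <1
  x=-3.203: |R|=0.77870 <1
  x=-2.545: |R|=0.55539 <1
  x=-2.398: |R|=0.49922 <1
  x=-4.339: |R|=1.08130 >1
  x=-4.162: |R|=1.03970 >1
  x=-4.024: |R|=1.00598 >1
So |R|<1 on (-4.0000, 0).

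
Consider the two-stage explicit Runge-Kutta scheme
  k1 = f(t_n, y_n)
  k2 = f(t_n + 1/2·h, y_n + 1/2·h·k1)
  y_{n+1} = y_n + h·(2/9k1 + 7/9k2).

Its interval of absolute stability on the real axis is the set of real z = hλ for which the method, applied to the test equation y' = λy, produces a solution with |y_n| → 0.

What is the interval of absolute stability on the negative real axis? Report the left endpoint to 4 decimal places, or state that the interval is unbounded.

Test eqn y'=λy, z=hλ:
  k1=λy_n ⇒ h·k1=z·y_n;  k2=λ(1+1/2z)y_n ⇒ h·k2=z(1+1/2z)y_n
  y_{n+1}/y_n = 1 + 2/9z + 7/9z(1+1/2z) = 1 + z + 7/18z²
  R(z) = 1 + z + 7/18z².

Solve |R(x)|<1 on ℝ⁻.
x=-1.72: |R|=0.4305
R=1: x+7/18x²=0 ⇒ x=−18/7=-2.5714; min R=1−1/(4·7/18)=0.3571>−1
Confirm numerically:
  x=-1.983: |R|=0.54622 <1
  x=-1.538: |R|=0.38189 <1
  x=-1.297: |R|=0.35719 <1
  x=-1.130: |R|=0.36657 <1
  x=-3.065: |R|=1.58831 >1
  x=-2.777: |R|=1.22201 >1
  x=-2.689: |R|=1.12295 >1
So |R|<1 on (-2.5714, 0).

z∈(-2.5714,0).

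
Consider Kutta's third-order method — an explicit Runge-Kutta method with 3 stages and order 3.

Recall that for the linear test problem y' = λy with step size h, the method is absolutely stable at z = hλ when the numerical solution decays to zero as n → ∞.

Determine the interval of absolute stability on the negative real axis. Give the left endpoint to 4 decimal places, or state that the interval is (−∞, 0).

On y'=λy, z=hλ:
  order 3, 3-stage ⇒ R(z)=1+z+z^2/2+z^3/6
  (e.g. R(-1.69)=-0.06642, |R|=0.06642)

Need |R(x)|<1, x<0.
x=-1.69: |R|=0.0664
|R(-2.31)|=0.6963 |R(-1.87)|=0.2114 |R(-1.81)|=0.1602
Bisect:
  x_lo=-3.3091 |R|=2.8733  x_hi=-0.1952 |R|=0.8226
  mid=-1.75215 |R|=0.11366 →hi
  mid=-2.53063 |R|=1.02965 →lo
  mid=-2.14139 |R|=0.48519 →hi
  mid=-2.33601 |R|=0.73212 →hi
  mid=-2.43332 |R|=0.87410 →hi
  mid=-2.48198 |R|=0.95012 →hi
  mid=-2.50630 |R|=0.98944 →hi
  ...
  [-2.51277,-2.51258] ⇒ x*=-2.5127
So |R|<1 on (-2.5127, 0).

(-2.5127, 0).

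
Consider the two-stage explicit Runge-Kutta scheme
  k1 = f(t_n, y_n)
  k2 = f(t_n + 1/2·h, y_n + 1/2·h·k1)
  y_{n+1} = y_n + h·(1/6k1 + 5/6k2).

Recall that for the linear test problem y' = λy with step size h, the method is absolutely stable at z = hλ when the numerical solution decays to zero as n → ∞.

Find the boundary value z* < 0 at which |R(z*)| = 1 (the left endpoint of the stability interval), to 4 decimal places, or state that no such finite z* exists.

z* = -2.4000.

With y'=λy (z=hλ):
  k1=λy_n ⇒ h·k1=z·y_n;  k2=λ(1+1/2z)y_n ⇒ h·k2=z(1+1/2z)y_n
  y_{n+1}/y_n = 1 + 1/6z + 5/6z(1+1/2z) = 1 + z + 5/12z²
  so R(z) = 1 + z + 5/12z².

Solve |R(x)|<1 on ℝ⁻.
x=-1.37: |R|=0.4120
R=1: x+5/12x²=0 ⇒ x=−12/5=-2.4000; min R=1−1/(4·5/12)=0.4000>−1
Confirm numerically:
  x=-1.925: |R|=0.61901 <1
  x=-1.363: |R|=0.41107 <1
  x=-1.234: |R|=0.40048 <1
  x=-2.675: |R|=1.30651 >1
  x=-2.601: |R|=1.21783 >1
So |R|<1 on (-2.4000, 0).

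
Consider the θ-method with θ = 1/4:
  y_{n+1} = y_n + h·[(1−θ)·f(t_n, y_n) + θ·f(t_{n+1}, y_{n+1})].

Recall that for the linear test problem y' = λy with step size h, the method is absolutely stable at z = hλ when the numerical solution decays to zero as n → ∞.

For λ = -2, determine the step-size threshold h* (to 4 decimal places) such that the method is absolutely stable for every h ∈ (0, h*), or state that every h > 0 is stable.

With y'=λy (z=hλ):
  y_{n+1} = y_n + z·[3/4·y_n + 1/4·y_{n+1}] ⇒ (1 − 1/4z)y_{n+1} = (1 + 3/4z)y_n
  so R(z) = (1 + 3/4z)/(1 − 1/4z).

Boundary: |R(x)|=1, x<0.
x=-0.78: |R|=0.3473
R=−1: 1+3/4x = −1+1/4x ⇒ -1/2x=2 ⇒ x=2/(-1/2)=-4.0000
Confirm numerically:
  x=-3.587: |R|=0.89113 <1
  x=-3.514: |R|=0.87064 <1
  x=-3.510: |R|=0.86951 <1
  x=-2.251: |R|=0.44041 <1
  x=-4.334: |R|=1.08015 >1
  x=-4.064: |R|=1.01587 >1
So |R|<1 on (-4.0000, 0).

(-4.0000,0); λ=-2 ⇒ h* = (4)/2 = 2.0000.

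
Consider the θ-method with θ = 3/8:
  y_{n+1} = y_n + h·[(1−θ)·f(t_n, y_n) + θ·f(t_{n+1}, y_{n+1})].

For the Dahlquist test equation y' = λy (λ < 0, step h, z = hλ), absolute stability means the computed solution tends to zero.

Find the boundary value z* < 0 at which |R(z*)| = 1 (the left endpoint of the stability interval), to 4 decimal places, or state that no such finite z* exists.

Test eqn y'=λy, z=hλ:
  y_{n+1} = y_n + z·[5/8·y_n + 3/8·y_{n+1}] ⇒ (1 − 3/8z)y_{n+1} = (1 + 5/8z)y_n
  so R(z) = (1 + 5/8z)/(1 − 3/8z).

Boundary: |R(x)|=1, x<0.
x=-1.6: |R|=0.0000
R=−1: 1+5/8x = −1+3/8x ⇒ -1/4x=2 ⇒ x=2/(-1/4)=-8.0000
Confirm numerically:
  x=-7.936: |R|=0.99598 <1
  x=-5.278: |R|=0.77159 <1
  x=-4.630: |R|=0.69210 <1
  x=-8.523: |R|=1.03116 >1
  x=-8.333: |R|=1.02018 >1
  x=-8.092: |R|=1.00570 >1
Interval (-8.0000, 0).

left endpoint -8.0000.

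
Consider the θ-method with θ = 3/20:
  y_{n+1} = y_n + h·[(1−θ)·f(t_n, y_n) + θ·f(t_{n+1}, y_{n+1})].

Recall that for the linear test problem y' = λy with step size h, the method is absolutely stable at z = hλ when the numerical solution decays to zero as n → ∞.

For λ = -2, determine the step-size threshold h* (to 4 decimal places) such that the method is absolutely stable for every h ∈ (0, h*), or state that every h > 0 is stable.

(-2.8571,0); λ=-2 ⇒ h* = (20/7)/2 = 1.4286.

Test eqn y'=λy, z=hλ:
  y_{n+1} = y_n + z·[17/20·y_n + 3/20·y_{n+1}] ⇒ (1 − 3/20z)y_{n+1} = (1 + 17/20z)y_n
  so R(z) = (1 + 17/20z)/(1 − 3/20z).

Find x<0 with |R(x)|<1.
x=-0.58: |R|=0.4664
R=−1: 1+17/20x = −1+3/20x ⇒ -7/10x=2 ⇒ x=2/(-7/10)=-2.8571
Confirm numerically:
  x=-2.470: |R|=0.80226 <1
  x=-2.416: |R|=0.77334 <1
  x=-1.961: |R|=0.51528 <1
  x=-1.433: |R|=0.17947 <1
  x=-3.421: |R|=1.26085 >1
  x=-3.106: |R|=1.11883 >1
  x=-3.037: |R|=1.08650 >1
Stable set (-2.8571, 0).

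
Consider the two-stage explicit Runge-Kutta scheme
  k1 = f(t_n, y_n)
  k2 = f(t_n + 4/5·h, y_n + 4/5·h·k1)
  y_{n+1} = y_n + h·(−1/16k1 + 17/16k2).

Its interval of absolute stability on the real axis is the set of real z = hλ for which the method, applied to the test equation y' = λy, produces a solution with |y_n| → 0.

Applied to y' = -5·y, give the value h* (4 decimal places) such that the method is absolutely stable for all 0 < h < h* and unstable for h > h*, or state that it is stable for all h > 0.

Set f=λy, z=hλ:
  k1=λy_n ⇒ h·k1=z·y_n;  k2=λ(1+4/5z)y_n ⇒ h·k2=z(1+4/5z)y_n
  y_{n+1}/y_n = 1 − 1/16z + 17/16z(1+4/5z) = 1 + z + 17/20z²
  R(z) = 1 + z + 17/20z².

Need |R(x)|<1, x<0.
x=-1.45: |R|=1.3371
R=1: x+17/20x²=0 ⇒ x=−20/17=-1.1765; min R=1−1/(4·17/20)=0.7059>−1
Confirm numerically:
  x=-1.009: |R|=0.85637 <1
  x=-0.897: |R|=0.78692 <1
  x=-0.562: |R|=0.70647 <1
  x=-1.739: |R|=1.83150 >1
  x=-1.516: |R|=1.43752 >1
  x=-1.409: |R|=1.27849 >1
Stable set (-1.1765, 0).

(-1.1765,0); λ=-5 ⇒ h* = (20/17)/5 = 0.2353.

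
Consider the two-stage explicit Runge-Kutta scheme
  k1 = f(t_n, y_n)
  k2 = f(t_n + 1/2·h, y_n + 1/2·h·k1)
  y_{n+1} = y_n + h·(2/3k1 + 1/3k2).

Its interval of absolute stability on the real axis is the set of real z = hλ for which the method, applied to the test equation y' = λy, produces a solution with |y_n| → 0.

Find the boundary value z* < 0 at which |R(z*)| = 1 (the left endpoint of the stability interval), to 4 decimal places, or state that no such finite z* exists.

With y'=λy (z=hλ):
  k1=λy_n ⇒ h·k1=z·y_n;  k2=λ(1+1/2z)y_n ⇒ h·k2=z(1+1/2z)y_n
  y_{n+1}/y_n = 1 + 2/3z + 1/3z(1+1/2z) = 1 + z + 1/6z²
  Hence R(z) = 1 + z + 1/6z².

Need |R(x)|<1, x<0.
x=-1.15: |R|=0.0704
R=1: x+1/6x²=0 ⇒ x=−6=-6.0000; min R=1−1/(4·1/6)=-0.5000>−1
Confirm numerically:
  x=-5.611: |R|=0.63622 <1
  x=-5.240: |R|=0.33627 <1
  x=-5.002: |R|=0.16800 <1
  x=-6.329: |R|=1.34704 >1
  x=-6.162: |R|=1.16637 >1
So |R|<1 on (-6.0000, 0).

left endpoint -6.0000.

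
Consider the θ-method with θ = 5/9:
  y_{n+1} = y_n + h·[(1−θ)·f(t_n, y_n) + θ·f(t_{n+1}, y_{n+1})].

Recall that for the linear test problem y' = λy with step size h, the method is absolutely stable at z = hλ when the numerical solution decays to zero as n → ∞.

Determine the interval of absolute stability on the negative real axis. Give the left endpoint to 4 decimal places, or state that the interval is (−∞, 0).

Test eqn y'=λy, z=hλ:
  y_{n+1} = y_n + z·[4/9·y_n + 5/9·y_{n+1}] ⇒ (1 − 5/9z)y_{n+1} = (1 + 4/9z)y_n
  Hence R(z) = (1 + 4/9z)/(1 − 5/9z).

Boundary: |R(x)|=1, x<0.
x=-0.48: |R|=0.6211
x=-2: |R|=0.0526
x=-10: |R|=0.5254
x=-100: |R|=0.7682
θ=5/9≥1/2 ⇒ |1+4/9x|<|1−5/9x| ∀x<0 ⇒ interval (−∞,0).

interval (−∞, 0).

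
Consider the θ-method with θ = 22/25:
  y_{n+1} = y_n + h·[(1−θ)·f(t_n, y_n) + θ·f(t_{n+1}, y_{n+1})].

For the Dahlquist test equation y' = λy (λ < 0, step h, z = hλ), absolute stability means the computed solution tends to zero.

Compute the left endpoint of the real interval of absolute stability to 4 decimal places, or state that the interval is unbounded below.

(−∞, 0) — no finite endpoint.

On y'=λy, z=hλ:
  y_{n+1} = y_n + z·[3/25·y_n + 22/25·y_{n+1}] ⇒ (1 − 22/25z)y_{n+1} = (1 + 3/25z)y_n
  R(z) = (1 + 3/25z)/(1 − 22/25z).

Solve |R(x)|<1 on ℝ⁻.
x=-0.97: |R|=0.4767
x=-2: |R|=0.2754
x=-10: |R|=0.0204
x=-100: |R|=0.1236
θ=22/25≥1/2 ⇒ |1+3/25x|<|1−22/25x| ∀x<0 ⇒ interval (−∞,0).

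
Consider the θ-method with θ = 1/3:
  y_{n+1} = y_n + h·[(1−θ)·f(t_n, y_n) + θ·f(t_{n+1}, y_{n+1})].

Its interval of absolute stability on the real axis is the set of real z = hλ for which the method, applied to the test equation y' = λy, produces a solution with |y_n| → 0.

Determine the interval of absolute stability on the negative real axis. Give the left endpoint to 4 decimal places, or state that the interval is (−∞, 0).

On y'=λy, z=hλ:
  y_{n+1} = y_n + z·[2/3·y_n + 1/3·y_{n+1}] ⇒ (1 − 1/3z)y_{n+1} = (1 + 2/3z)y_n
  R(z) = (1 + 2/3z)/(1 − 1/3z).

Solve |R(x)|<1 on ℝ⁻.
x=-0.52: |R|=0.5568
R=−1: 1+2/3x = −1+1/3x ⇒ -1/3x=2 ⇒ x=2/(-1/3)=-6.0000
Confirm numerically:
  x=-4.764: |R|=0.84080 <1
  x=-4.648: |R|=0.82322 <1
  x=-2.431: |R|=0.34285 <1
  x=-6.434: |R|=1.04600 >1
  x=-6.200: |R|=1.02174 >1
So |R|<1 on (-6.0000, 0).

(-6.0000, 0).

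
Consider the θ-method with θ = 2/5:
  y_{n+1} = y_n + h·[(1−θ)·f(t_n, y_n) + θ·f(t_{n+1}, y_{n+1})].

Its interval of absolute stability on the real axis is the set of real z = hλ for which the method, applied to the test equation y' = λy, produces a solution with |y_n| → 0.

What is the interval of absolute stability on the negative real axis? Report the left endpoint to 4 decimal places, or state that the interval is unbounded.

Test eqn y'=λy, z=hλ:
  y_{n+1} = y_n + z·[3/5·y_n + 2/5·y_{n+1}] ⇒ (1 − 2/5z)y_{n+1} = (1 + 3/5z)y_n
  ⇒ R(z) = (1 + 3/5z)/(1 − 2/5z).

Need |R(x)|<1, x<0.
x=-1.35: |R|=0.1234
R=−1: 1+3/5x = −1+2/5x ⇒ -1/5x=2 ⇒ x=2/(-1/5)=-10.0000
Confirm numerically:
  x=-8.578: |R|=0.93582 <1
  x=-8.108: |R|=0.91082 <1
  x=-4.916: |R|=0.65723 <1
  x=-10.599: |R|=1.02286 >1
  x=-10.483: |R|=1.01860 >1
  x=-10.150: |R|=1.00593 >1
Interval (-10.0000, 0).

(-10.0000, 0).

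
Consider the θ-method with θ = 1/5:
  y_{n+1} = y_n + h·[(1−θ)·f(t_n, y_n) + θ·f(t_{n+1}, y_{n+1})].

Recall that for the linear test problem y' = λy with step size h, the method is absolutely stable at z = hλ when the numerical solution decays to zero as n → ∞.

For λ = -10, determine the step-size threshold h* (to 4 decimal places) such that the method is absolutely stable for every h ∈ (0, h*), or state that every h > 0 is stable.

Test eqn y'=λy, z=hλ:
  y_{n+1} = y_n + z·[4/5·y_n + 1/5·y_{n+1}] ⇒ (1 − 1/5z)y_{n+1} = (1 + 4/5z)y_n
  so R(z) = (1 + 4/5z)/(1 − 1/5z).

Need |R(x)|<1, x<0.
x=-1.44: |R|=0.1180
R=−1: 1+4/5x = −1+1/5x ⇒ -3/5x=2 ⇒ x=2/(-3/5)=-3.3333
Confirm numerically:
  x=-3.232: |R|=0.96307 <1
  x=-2.721: |R|=0.76208 <1
  x=-2.554: |R|=0.69050 <1
  x=-1.670: |R|=0.25187 <1
  x=-3.882: |R|=1.18532 >1
  x=-3.777: |R|=1.15165 >1
  x=-3.494: |R|=1.05675 >1
Stable set (-3.3333, 0).

(-3.3333,0); λ=-10 ⇒ h* = (10/3)/10 = 0.3333.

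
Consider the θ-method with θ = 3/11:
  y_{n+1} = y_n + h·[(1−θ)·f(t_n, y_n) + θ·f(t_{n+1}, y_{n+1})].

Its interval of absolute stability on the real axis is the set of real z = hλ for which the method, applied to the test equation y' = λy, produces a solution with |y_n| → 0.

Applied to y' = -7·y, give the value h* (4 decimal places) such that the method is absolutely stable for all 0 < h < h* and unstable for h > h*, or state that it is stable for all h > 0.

(-4.4000,0); λ=-7 ⇒ h* = (22/5)/7 = 0.6286.

On y'=λy, z=hλ:
  y_{n+1} = y_n + z·[8/11·y_n + 3/11·y_{n+1}] ⇒ (1 − 3/11z)y_{n+1} = (1 + 8/11z)y_n
  Hence R(z) = (1 + 8/11z)/(1 − 3/11z).

Need |R(x)|<1, x<0.
x=-1.14: |R|=0.1304
R=−1: 1+8/11x = −1+3/11x ⇒ -5/11x=2 ⇒ x=2/(-5/11)=-4.4000
Confirm numerically:
  x=-4.317: |R|=0.98267 <1
  x=-2.918: |R|=0.62489 <1
  x=-2.394: |R|=0.44836 <1
  x=-2.255: |R|=0.39628 <1
  x=-4.991: |R|=1.11377 >1
  x=-4.926: |R|=1.10202 >1
Stable set (-4.4000, 0).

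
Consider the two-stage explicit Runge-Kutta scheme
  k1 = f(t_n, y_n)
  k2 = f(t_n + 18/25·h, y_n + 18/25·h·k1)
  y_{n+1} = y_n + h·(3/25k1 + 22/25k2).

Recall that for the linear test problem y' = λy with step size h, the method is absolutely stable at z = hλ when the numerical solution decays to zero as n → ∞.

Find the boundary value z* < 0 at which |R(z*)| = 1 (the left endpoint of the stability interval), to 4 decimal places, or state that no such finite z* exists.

z* = -1.5783.

With y'=λy (z=hλ):
  k1=λy_n ⇒ h·k1=z·y_n;  k2=λ(1+18/25z)y_n ⇒ h·k2=z(1+18/25z)y_n
  y_{n+1}/y_n = 1 + 3/25z + 22/25z(1+18/25z) = 1 + z + 396/625z²
  Hence R(z) = 1 + z + 396/625z².

Boundary: |R(x)|=1, x<0.
x=-1.25: |R|=0.7400
R=1: x+396/625x²=0 ⇒ x=−625/396=-1.5783; min R=1−1/(4·396/625)=0.6054>−1
Confirm numerically:
  x=-1.538: |R|=0.96075 <1
  x=-1.469: |R|=0.89828 <1
  x=-1.036: |R|=0.64404 <1
  x=-0.646: |R|=0.61841 <1
  x=-2.018: |R|=1.56222 >1
  x=-1.837: |R|=1.30113 >1
  x=-1.749: |R|=1.18918 >1
Interval (-1.5783, 0).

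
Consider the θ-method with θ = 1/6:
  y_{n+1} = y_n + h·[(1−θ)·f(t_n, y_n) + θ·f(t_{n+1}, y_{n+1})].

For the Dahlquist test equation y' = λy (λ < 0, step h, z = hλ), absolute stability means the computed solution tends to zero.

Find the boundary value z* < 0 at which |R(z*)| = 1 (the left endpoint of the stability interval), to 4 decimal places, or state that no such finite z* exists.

left endpoint -3.0000.

Set f=λy, z=hλ:
  y_{n+1} = y_n + z·[5/6·y_n + 1/6·y_{n+1}] ⇒ (1 − 1/6z)y_{n+1} = (1 + 5/6z)y_n
  Hence R(z) = (1 + 5/6z)/(1 − 1/6z).

Solve |R(x)|<1 on ℝ⁻.
x=-0.7: |R|=0.3731
R=−1: 1+5/6x = −1+1/6x ⇒ -2/3x=2 ⇒ x=2/(-2/3)=-3.0000
Confirm numerically:
  x=-2.884: |R|=0.94777 <1
  x=-2.511: |R|=0.77018 <1
  x=-1.881: |R|=0.43205 <1
  x=-1.429: |R|=0.15413 <1
  x=-3.551: |R|=1.23076 >1
  x=-3.450: |R|=1.19048 >1
  x=-3.077: |R|=1.03393 >1
Interval (-3.0000, 0).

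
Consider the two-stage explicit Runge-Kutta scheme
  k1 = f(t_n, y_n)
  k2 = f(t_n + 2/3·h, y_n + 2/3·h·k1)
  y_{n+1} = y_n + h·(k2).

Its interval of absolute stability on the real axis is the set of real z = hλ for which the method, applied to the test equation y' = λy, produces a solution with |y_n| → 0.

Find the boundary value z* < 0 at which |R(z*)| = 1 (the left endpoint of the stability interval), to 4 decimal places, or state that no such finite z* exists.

left endpoint -1.5000.

With y'=λy (z=hλ):
  k1=λy_n ⇒ h·k1=z·y_n;  k2=λ(1+2/3z)y_n ⇒ h·k2=z(1+2/3z)y_n
  y_{n+1}/y_n = 1 + z(1+2/3z) = 1 + z + 2/3z²
  ⇒ R(z) = 1 + z + 2/3z².

Find x<0 with |R(x)|<1.
x=-0.87: |R|=0.6346
R=1: x+2/3x²=0 ⇒ x=−3/2=-1.5000; min R=1−1/(4·2/3)=0.6250>−1
Confirm numerically:
  x=-1.324: |R|=0.84465 <1
  x=-1.285: |R|=0.81582 <1
  x=-0.884: |R|=0.63697 <1
  x=-0.666: |R|=0.62970 <1
  x=-1.656: |R|=1.17222 >1
  x=-1.624: |R|=1.13425 >1
Interval (-1.5000, 0).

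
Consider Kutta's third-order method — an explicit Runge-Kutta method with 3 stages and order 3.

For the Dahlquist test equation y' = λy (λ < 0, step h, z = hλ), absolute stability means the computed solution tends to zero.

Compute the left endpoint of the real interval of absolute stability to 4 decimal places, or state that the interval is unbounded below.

Set f=λy, z=hλ:
  order 3, 3-stage ⇒ R(z)=1+z+z^2/2+z^3/6
  (e.g. R(-1.11)=0.27811, |R|=0.27811)

Solve |R(x)|<1 on ℝ⁻.
x=-1.11: |R|=0.2781
|R(-2.64)|=1.2218 |R(-2.55)|=1.0623 |R(-1.28)|=0.1897
Bisect:
  x_lo=-2.9041 |R|=1.7692  x_hi=-0.1673 |R|=0.8459
  mid=-1.53570 |R|=0.03986 →hi
  mid=-2.21988 |R|=0.57916 →hi
  mid=-2.56197 |R|=1.08279 →lo
  mid=-2.39093 |R|=0.81063 →hi
  mid=-2.47645 |R|=0.94131 →hi
  mid=-2.51921 |R|=1.01067 →lo
  mid=-2.49783 |R|=0.97565 →hi
  mid=-2.50852 |R|=0.99307 →hi
  mid=-2.51387 |R|=1.00185 →lo
  ...
  [-2.51287,-2.51270] ⇒ x*=-2.5127
Stable set (-2.5127, 0).

left endpoint -2.5127.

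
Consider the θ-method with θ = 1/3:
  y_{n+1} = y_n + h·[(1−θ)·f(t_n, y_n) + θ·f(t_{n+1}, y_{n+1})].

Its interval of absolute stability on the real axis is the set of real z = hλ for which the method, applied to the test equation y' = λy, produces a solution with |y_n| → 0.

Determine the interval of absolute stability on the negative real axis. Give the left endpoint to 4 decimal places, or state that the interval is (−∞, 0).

Test eqn y'=λy, z=hλ:
  y_{n+1} = y_n + z·[2/3·y_n + 1/3·y_{n+1}] ⇒ (1 − 1/3z)y_{n+1} = (1 + 2/3z)y_n
  so R(z) = (1 + 2/3z)/(1 − 1/3z).

Boundary: |R(x)|=1, x<0.
x=-1.36: |R|=0.0642
R=−1: 1+2/3x = −1+1/3x ⇒ -1/3x=2 ⇒ x=2/(-1/3)=-6.0000
Confirm numerically:
  x=-4.625: |R|=0.81967 <1
  x=-4.417: |R|=0.78657 <1
  x=-2.565: |R|=0.38275 <1
  x=-6.362: |R|=1.03867 >1
  x=-6.179: |R|=1.01950 >1
  x=-6.037: |R|=1.00409 >1
So |R|<1 on (-6.0000, 0).

(-6.0000, 0).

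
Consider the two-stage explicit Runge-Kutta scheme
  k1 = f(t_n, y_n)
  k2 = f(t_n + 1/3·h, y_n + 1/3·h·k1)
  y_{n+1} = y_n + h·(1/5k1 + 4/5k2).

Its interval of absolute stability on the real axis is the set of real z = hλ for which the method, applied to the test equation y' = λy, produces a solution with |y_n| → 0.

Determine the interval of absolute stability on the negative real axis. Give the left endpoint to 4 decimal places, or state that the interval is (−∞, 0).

(-3.7500, 0).

Test eqn y'=λy, z=hλ:
  k1=λy_n ⇒ h·k1=z·y_n;  k2=λ(1+1/3z)y_n ⇒ h·k2=z(1+1/3z)y_n
  y_{n+1}/y_n = 1 + 1/5z + 4/5z(1+1/3z) = 1 + z + 4/15z²
  ⇒ R(z) = 1 + z + 4/15z².

Find x<0 with |R(x)|<1.
x=-0.85: |R|=0.3427
R=1: x+4/15x²=0 ⇒ x=−15/4=-3.7500; min R=1−1/(4·4/15)=0.0625>−1
Confirm numerically:
  x=-2.888: |R|=0.33615 <1
  x=-2.453: |R|=0.15159 <1
  x=-2.375: |R|=0.12917 <1
  x=-2.107: |R|=0.07685 <1
  x=-3.827: |R|=1.07858 >1
  x=-3.822: |R|=1.07338 >1
  x=-3.802: |R|=1.05272 >1
Interval (-3.7500, 0).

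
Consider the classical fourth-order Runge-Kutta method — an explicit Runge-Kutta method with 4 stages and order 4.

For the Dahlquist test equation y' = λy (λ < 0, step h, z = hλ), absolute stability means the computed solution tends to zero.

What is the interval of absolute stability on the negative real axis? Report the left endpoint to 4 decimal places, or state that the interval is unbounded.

Set f=λy, z=hλ:
  order 4, 4-stage ⇒ R(z)=1+z+z^2/2+z^3/6+z^4/24
  (e.g. R(-1.19)=0.32075, |R|=0.32075)

Solve |R(x)|<1 on ℝ⁻.
x=-1.19: |R|=0.3207
|R(-2.73)|=0.9198 |R(-2.09)|=0.3675 |R(-0.73)|=0.4834
Bisect:
  x_lo=-3.3973 |R|=2.3887  x_hi=-0.1824 |R|=0.8332
  mid=-1.78985 |R|=0.28390 →hi
  mid=-2.59355 |R|=0.74736 →hi
  mid=-2.99540 |R|=1.36583 →lo
  mid=-2.79448 |R|=1.01393 →lo
  mid=-2.69401 |R|=0.87088 →hi
  mid=-2.74424 |R|=0.93985 →hi
  mid=-2.76936 |R|=0.97624 →hi
  mid=-2.78192 |R|=0.99492 →hi
  mid=-2.78820 |R|=1.00439 →lo
  mid=-2.78506 |R|=0.99964 →hi
  ...
  [-2.78545,-2.78525] ⇒ x*=-2.7853
Interval (-2.7853, 0).

z∈(-2.7853,0).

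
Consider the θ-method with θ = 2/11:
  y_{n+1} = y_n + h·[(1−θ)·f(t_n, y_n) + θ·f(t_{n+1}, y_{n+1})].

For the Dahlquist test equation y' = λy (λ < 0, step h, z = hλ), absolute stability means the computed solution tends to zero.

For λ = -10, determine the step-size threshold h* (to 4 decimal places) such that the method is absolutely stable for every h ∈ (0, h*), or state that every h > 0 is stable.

Set f=λy, z=hλ:
  y_{n+1} = y_n + z·[9/11·y_n + 2/11·y_{n+1}] ⇒ (1 − 2/11z)y_{n+1} = (1 + 9/11z)y_n
  so R(z) = (1 + 9/11z)/(1 − 2/11z).

Solve |R(x)|<1 on ℝ⁻.
x=-1.1: |R|=0.0833
R=−1: 1+9/11x = −1+2/11x ⇒ -7/11x=2 ⇒ x=2/(-7/11)=-3.1429
Confirm numerically:
  x=-1.795: |R|=0.35332 <1
  x=-1.657: |R|=0.27337 <1
  x=-1.293: |R|=0.04689 <1
  x=-3.424: |R|=1.11026 >1
  x=-3.283: |R|=1.05585 >1
So |R|<1 on (-3.1429, 0).

(-3.1429,0); λ=-10 ⇒ h* = (22/7)/10 = 0.3143.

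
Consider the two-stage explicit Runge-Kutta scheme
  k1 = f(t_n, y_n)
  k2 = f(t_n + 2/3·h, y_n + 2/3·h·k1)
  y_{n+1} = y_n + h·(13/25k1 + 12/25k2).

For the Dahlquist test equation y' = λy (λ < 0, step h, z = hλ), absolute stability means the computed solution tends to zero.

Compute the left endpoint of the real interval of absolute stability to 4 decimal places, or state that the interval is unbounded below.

On y'=λy, z=hλ:
  k1=λy_n ⇒ h·k1=z·y_n;  k2=λ(1+2/3z)y_n ⇒ h·k2=z(1+2/3z)y_n
  y_{n+1}/y_n = 1 + 13/25z + 12/25z(1+2/3z) = 1 + z + 8/25z²
  ⇒ R(z) = 1 + z + 8/25z².

Boundary: |R(x)|=1, x<0.
x=-1.59: |R|=0.2190
R=1: x+8/25x²=0 ⇒ x=−25/8=-3.1250; min R=1−1/(4·8/25)=0.2188>−1
Confirm numerically:
  x=-2.671: |R|=0.61196 <1
  x=-2.663: |R|=0.60630 <1
  x=-1.930: |R|=0.26197 <1
  x=-1.558: |R|=0.21876 <1
  x=-3.442: |R|=1.34916 >1
  x=-3.271: |R|=1.15282 >1
So |R|<1 on (-3.1250, 0).

z* = -3.1250.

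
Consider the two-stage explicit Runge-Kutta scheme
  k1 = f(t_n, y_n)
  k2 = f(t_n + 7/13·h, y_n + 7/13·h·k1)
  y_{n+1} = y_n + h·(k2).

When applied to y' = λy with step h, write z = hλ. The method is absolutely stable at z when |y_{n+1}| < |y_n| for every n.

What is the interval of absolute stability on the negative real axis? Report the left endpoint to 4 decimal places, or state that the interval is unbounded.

(-1.8571, 0).

Test eqn y'=λy, z=hλ:
  k1=λy_n ⇒ h·k1=z·y_n;  k2=λ(1+7/13z)y_n ⇒ h·k2=z(1+7/13z)y_n
  y_{n+1}/y_n = 1 + z(1+7/13z) = 1 + z + 7/13z²
  Hence R(z) = 1 + z + 7/13z².

Boundary: |R(x)|=1, x<0.
x=-1.68: |R|=0.8398
R=1: x+7/13x²=0 ⇒ x=−13/7=-1.8571; min R=1−1/(4·7/13)=0.5357>−1
Confirm numerically:
  x=-1.770: |R|=0.91695 <1
  x=-1.588: |R|=0.76986 <1
  x=-1.106: |R|=0.55267 <1
  x=-0.965: |R|=0.53643 <1
  x=-2.232: |R|=1.45052 >1
  x=-2.047: |R|=1.20927 >1
Interval (-1.8571, 0).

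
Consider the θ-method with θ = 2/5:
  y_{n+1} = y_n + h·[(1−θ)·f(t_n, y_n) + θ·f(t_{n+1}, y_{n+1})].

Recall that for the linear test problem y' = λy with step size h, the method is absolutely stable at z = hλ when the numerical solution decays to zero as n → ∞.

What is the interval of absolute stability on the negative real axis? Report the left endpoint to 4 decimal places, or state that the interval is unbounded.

With y'=λy (z=hλ):
  y_{n+1} = y_n + z·[3/5·y_n + 2/5·y_{n+1}] ⇒ (1 − 2/5z)y_{n+1} = (1 + 3/5z)y_n
  R(z) = (1 + 3/5z)/(1 − 2/5z).

Find x<0 with |R(x)|<1.
x=-0.54: |R|=0.5559
R=−1: 1+3/5x = −1+2/5x ⇒ -1/5x=2 ⇒ x=2/(-1/5)=-10.0000
Confirm numerically:
  x=-9.796: |R|=0.99170 <1
  x=-9.072: |R|=0.95990 <1
  x=-8.377: |R|=0.92539 <1
  x=-10.400: |R|=1.01550 >1
  x=-10.225: |R|=1.00884 >1
So |R|<1 on (-10.0000, 0).

(-10.0000, 0).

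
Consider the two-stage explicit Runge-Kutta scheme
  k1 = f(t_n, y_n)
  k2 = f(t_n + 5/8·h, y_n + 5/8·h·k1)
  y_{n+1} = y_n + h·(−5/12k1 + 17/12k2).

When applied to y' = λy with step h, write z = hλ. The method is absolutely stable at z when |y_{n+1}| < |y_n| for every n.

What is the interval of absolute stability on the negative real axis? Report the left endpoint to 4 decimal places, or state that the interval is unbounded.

z∈(-1.1294,0).

On y'=λy, z=hλ:
  k1=λy_n ⇒ h·k1=z·y_n;  k2=λ(1+5/8z)y_n ⇒ h·k2=z(1+5/8z)y_n
  y_{n+1}/y_n = 1 − 5/12z + 17/12z(1+5/8z) = 1 + z + 85/96z²
  R(z) = 1 + z + 85/96z².

Need |R(x)|<1, x<0.
x=-0.54: |R|=0.7182
R=1: x+85/96x²=0 ⇒ x=−96/85=-1.1294; min R=1−1/(4·85/96)=0.7176>−1
Confirm numerically:
  x=-1.090: |R|=0.96196 <1
  x=-0.882: |R|=0.80679 <1
  x=-0.738: |R|=0.74424 <1
  x=-0.656: |R|=0.72503 <1
  x=-1.691: |R|=1.84083 >1
  x=-1.355: |R|=1.27065 >1
So |R|<1 on (-1.1294, 0).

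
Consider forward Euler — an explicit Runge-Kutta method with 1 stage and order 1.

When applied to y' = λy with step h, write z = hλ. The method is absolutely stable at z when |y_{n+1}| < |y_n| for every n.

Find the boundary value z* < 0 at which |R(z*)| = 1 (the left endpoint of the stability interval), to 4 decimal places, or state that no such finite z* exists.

With y'=λy (z=hλ):
  order 1, 1-stage ⇒ R(z)=1+z
  (e.g. R(-0.94)=0.06000, |R|=0.06000)

Solve |R(x)|<1 on ℝ⁻.
x=-0.94: |R|=0.0600
|R(-2.25)|=1.2500 |R(-1.74)|=0.7400 |R(-0.82)|=0.1800
Bisect:
  x_lo=-2.8065 |R|=1.8065  x_hi=-0.3112 |R|=0.6888
  mid=-1.55884 |R|=0.55884 →hi
  mid=-2.18265 |R|=1.18265 →lo
  mid=-1.87075 |R|=0.87075 →hi
  mid=-2.02670 |R|=1.02670 →lo
  mid=-1.94872 |R|=0.94872 →hi
  mid=-1.98771 |R|=0.98771 →hi
  mid=-2.00720 |R|=1.00720 →lo
  mid=-1.99746 |R|=0.99746 →hi
  ...
  [-2.00005,-1.99989] ⇒ x*=-2.0000
So |R|<1 on (-2.0000, 0).

left endpoint -2.0000.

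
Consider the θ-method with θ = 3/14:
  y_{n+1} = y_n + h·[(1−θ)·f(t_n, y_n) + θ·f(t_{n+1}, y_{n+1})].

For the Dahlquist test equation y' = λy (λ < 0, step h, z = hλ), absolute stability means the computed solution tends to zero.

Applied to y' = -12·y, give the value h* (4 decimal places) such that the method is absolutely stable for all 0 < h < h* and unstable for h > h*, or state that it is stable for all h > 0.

On y'=λy, z=hλ:
  y_{n+1} = y_n + z·[11/14·y_n + 3/14·y_{n+1}] ⇒ (1 − 3/14z)y_{n+1} = (1 + 11/14z)y_n
  Hence R(z) = (1 + 11/14z)/(1 − 3/14z).

Need |R(x)|<1, x<0.
x=-1.27: |R|=0.0017
R=−1: 1+11/14x = −1+3/14x ⇒ -4/7x=2 ⇒ x=2/(-4/7)=-3.5000
Confirm numerically:
  x=-3.075: |R|=0.85361 <1
  x=-2.358: |R|=0.56648 <1
  x=-1.691: |R|=0.24123 <1
  x=-3.939: |R|=1.13603 >1
  x=-3.657: |R|=1.05030 >1
So |R|<1 on (-3.5000, 0).

(-3.5000,0); λ=-12 ⇒ h* = (7/2)/12 = 0.2917.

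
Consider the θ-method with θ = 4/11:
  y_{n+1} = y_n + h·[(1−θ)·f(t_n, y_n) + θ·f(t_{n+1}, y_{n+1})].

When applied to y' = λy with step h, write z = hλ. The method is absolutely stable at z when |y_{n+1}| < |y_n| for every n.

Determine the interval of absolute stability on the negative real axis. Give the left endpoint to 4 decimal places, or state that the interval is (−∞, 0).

On y'=λy, z=hλ:
  y_{n+1} = y_n + z·[7/11·y_n + 4/11·y_{n+1}] ⇒ (1 − 4/11z)y_{n+1} = (1 + 7/11z)y_n
  ⇒ R(z) = (1 + 7/11z)/(1 − 4/11z).

Solve |R(x)|<1 on ℝ⁻.
x=-1.77: |R|=0.0769
R=−1: 1+7/11x = −1+4/11x ⇒ -3/11x=2 ⇒ x=2/(-3/11)=-7.3333
Confirm numerically:
  x=-6.807: |R|=0.95870 <1
  x=-4.173: |R|=0.65763 <1
  x=-3.896: |R|=0.61210 <1
  x=-7.815: |R|=1.03419 >1
  x=-7.752: |R|=1.02990 >1
So |R|<1 on (-7.3333, 0).

(-7.3333, 0).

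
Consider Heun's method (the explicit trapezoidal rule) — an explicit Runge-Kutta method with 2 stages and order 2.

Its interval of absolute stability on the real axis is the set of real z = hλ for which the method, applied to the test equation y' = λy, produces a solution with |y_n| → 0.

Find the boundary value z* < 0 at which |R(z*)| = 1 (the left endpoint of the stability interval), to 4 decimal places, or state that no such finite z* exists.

Set f=λy, z=hλ:
  order 2, 2-stage ⇒ R(z)=1+z+z^2/2
  (e.g. R(-0.97)=0.50045, |R|=0.50045)

Find x<0 with |R(x)|<1.
x=-0.97: |R|=0.5005
|R(-1.84)|=0.8528 |R(-1.2)|=0.5200 |R(-1.08)|=0.5032
Bisect:
  x_lo=-2.5356 |R|=1.6791  x_hi=-0.1579 |R|=0.8546
  mid=-1.34678 |R|=0.56013 →hi
  mid=-1.94121 |R|=0.94293 →hi
  mid=-2.23842 |R|=1.26684 →lo
  mid=-2.08981 |R|=1.09385 →lo
  mid=-2.01551 |R|=1.01563 →lo
  mid=-1.97836 |R|=0.97859 →hi
  mid=-1.99693 |R|=0.99694 →hi
  mid=-2.00622 |R|=1.00624 →lo
  mid=-2.00158 |R|=1.00158 →lo
  mid=-1.99926 |R|=0.99926 →hi
  ...
  [-2.00013,-1.99998] ⇒ x*=-2.0000
Stable set (-2.0000, 0).

z* = -2.0000.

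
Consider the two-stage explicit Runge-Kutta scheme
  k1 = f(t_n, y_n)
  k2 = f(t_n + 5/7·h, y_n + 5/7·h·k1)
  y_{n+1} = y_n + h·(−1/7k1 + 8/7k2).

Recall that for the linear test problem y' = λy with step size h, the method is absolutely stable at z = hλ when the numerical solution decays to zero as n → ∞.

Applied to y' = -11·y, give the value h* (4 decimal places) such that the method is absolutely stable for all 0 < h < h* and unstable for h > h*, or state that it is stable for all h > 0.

(-1.2250,0); λ=-11 ⇒ h* = (49/40)/11 = 0.1114.

With y'=λy (z=hλ):
  k1=λy_n ⇒ h·k1=z·y_n;  k2=λ(1+5/7z)y_n ⇒ h·k2=z(1+5/7z)y_n
  y_{n+1}/y_n = 1 − 1/7z + 8/7z(1+5/7z) = 1 + z + 40/49z²
  R(z) = 1 + z + 40/49z².

Boundary: |R(x)|=1, x<0.
x=-0.81: |R|=0.7256
R=1: x+40/49x²=0 ⇒ x=−49/40=-1.2250; min R=1−1/(4·40/49)=0.6937>−1
Confirm numerically:
  x=-1.130: |R|=0.91237 <1
  x=-0.864: |R|=0.74538 <1
  x=-0.784: |R|=0.71776 <1
  x=-0.502: |R|=0.70372 <1
  x=-1.776: |R|=1.79884 >1
  x=-1.645: |R|=1.56400 >1
Stable set (-1.2250, 0).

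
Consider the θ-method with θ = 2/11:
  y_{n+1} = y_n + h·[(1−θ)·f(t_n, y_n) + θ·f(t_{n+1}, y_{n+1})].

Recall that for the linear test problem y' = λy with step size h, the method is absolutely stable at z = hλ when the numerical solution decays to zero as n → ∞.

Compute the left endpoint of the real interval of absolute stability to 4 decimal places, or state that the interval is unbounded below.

On y'=λy, z=hλ:
  y_{n+1} = y_n + z·[9/11·y_n + 2/11·y_{n+1}] ⇒ (1 − 2/11z)y_{n+1} = (1 + 9/11z)y_n
  R(z) = (1 + 9/11z)/(1 − 2/11z).

Boundary: |R(x)|=1, x<0.
x=-0.37: |R|=0.6533
R=−1: 1+9/11x = −1+2/11x ⇒ -7/11x=2 ⇒ x=2/(-7/11)=-3.1429
Confirm numerically:
  x=-2.507: |R|=0.72206 <1
  x=-2.344: |R|=0.64355 <1
  x=-2.184: |R|=0.56325 <1
  x=-3.560: |R|=1.16115 >1
  x=-3.511: |R|=1.14299 >1
  x=-3.286: |R|=1.05702 >1
So |R|<1 on (-3.1429, 0).

z* = -3.1429.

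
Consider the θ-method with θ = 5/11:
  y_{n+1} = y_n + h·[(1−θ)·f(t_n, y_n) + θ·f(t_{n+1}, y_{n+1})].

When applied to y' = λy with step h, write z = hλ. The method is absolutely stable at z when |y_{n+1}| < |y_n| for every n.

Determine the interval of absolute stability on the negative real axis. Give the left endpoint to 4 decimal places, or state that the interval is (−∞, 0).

(-22.0000, 0).

Test eqn y'=λy, z=hλ:
  y_{n+1} = y_n + z·[6/11·y_n + 5/11·y_{n+1}] ⇒ (1 − 5/11z)y_{n+1} = (1 + 6/11z)y_n
  so R(z) = (1 + 6/11z)/(1 − 5/11z).

Find x<0 with |R(x)|<1.
x=-0.61: |R|=0.5224
R=−1: 1+6/11x = −1+5/11x ⇒ -1/11x=2 ⇒ x=2/(-1/11)=-22.0000
Confirm numerically:
  x=-16.485: |R|=0.94097 <1
  x=-15.818: |R|=0.93138 <1
  x=-13.222: |R|=0.88616 <1
  x=-11.635: |R|=0.85016 <1
  x=-22.463: |R|=1.00375 >1
  x=-22.087: |R|=1.00072 >1
So |R|<1 on (-22.0000, 0).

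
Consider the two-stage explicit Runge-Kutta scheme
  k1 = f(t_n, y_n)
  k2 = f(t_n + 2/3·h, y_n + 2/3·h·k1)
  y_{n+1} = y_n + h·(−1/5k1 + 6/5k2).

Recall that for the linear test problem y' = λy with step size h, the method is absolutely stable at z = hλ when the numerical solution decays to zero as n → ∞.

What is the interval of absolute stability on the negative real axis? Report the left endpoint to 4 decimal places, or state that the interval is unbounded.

(-1.2500, 0).

On y'=λy, z=hλ:
  k1=λy_n ⇒ h·k1=z·y_n;  k2=λ(1+2/3z)y_n ⇒ h·k2=z(1+2/3z)y_n
  y_{n+1}/y_n = 1 − 1/5z + 6/5z(1+2/3z) = 1 + z + 4/5z²
  ⇒ R(z) = 1 + z + 4/5z².

Find x<0 with |R(x)|<1.
x=-1.04: |R|=0.8253
R=1: x+4/5x²=0 ⇒ x=−5/4=-1.2500; min R=1−1/(4·4/5)=0.6875>−1
Confirm numerically:
  x=-0.948: |R|=0.77096 <1
  x=-0.897: |R|=0.74669 <1
  x=-0.869: |R|=0.73513 <1
  x=-0.577: |R|=0.68934 <1
  x=-1.821: |R|=1.83183 >1
  x=-1.612: |R|=1.46684 >1
Stable set (-1.2500, 0).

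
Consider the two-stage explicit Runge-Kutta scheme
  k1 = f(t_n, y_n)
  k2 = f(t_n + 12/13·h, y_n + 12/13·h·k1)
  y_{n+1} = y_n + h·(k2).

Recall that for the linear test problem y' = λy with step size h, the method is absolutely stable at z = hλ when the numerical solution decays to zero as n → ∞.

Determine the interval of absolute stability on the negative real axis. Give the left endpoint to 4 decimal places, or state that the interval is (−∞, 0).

Set f=λy, z=hλ:
  k1=λy_n ⇒ h·k1=z·y_n;  k2=λ(1+12/13z)y_n ⇒ h·k2=z(1+12/13z)y_n
  y_{n+1}/y_n = 1 + z(1+12/13z) = 1 + z + 12/13z²
  so R(z) = 1 + z + 12/13z².

Find x<0 with |R(x)|<1.
x=-1.79: |R|=2.1676
R=1: x+12/13x²=0 ⇒ x=−13/12=-1.0833; min R=1−1/(4·12/13)=0.7292>−1
Confirm numerically:
  x=-1.053: |R|=0.97052 <1
  x=-0.652: |R|=0.74040 <1
  x=-0.627: |R|=0.73589 <1
  x=-1.355: |R|=1.33979 >1
  x=-1.299: |R|=1.25860 >1
Interval (-1.0833, 0).

z∈(-1.0833,0).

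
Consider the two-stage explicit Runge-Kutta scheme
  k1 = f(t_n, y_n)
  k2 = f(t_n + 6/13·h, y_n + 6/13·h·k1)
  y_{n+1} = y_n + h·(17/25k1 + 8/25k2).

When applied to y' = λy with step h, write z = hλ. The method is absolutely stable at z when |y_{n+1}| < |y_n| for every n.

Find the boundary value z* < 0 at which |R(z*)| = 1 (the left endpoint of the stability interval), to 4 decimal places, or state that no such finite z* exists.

On y'=λy, z=hλ:
  k1=λy_n ⇒ h·k1=z·y_n;  k2=λ(1+6/13z)y_n ⇒ h·k2=z(1+6/13z)y_n
  y_{n+1}/y_n = 1 + 17/25z + 8/25z(1+6/13z) = 1 + z + 48/325z²
  so R(z) = 1 + z + 48/325z².

Boundary: |R(x)|=1, x<0.
x=-1.04: |R|=0.1197
R=1: x+48/325x²=0 ⇒ x=−325/48=-6.7708; min R=1−1/(4·48/325)=-0.6927>−1
Confirm numerically:
  x=-6.344: |R|=0.60007 <1
  x=-3.853: |R|=0.66042 <1
  x=-3.173: |R|=0.68604 <1
  x=-7.343: |R|=1.62052 >1
  x=-7.205: |R|=1.46201 >1
  x=-6.936: |R|=1.16920 >1
Stable set (-6.7708, 0).

z* = -6.7708.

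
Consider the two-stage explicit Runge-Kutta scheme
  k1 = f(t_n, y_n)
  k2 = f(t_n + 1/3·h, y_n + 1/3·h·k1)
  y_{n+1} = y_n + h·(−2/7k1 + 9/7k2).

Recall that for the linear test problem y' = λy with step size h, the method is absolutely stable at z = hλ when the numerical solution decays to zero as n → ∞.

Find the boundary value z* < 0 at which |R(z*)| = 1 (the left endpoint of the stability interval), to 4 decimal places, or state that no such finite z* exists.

Set f=λy, z=hλ:
  k1=λy_n ⇒ h·k1=z·y_n;  k2=λ(1+1/3z)y_n ⇒ h·k2=z(1+1/3z)y_n
  y_{n+1}/y_n = 1 − 2/7z + 9/7z(1+1/3z) = 1 + z + 3/7z²
  Hence R(z) = 1 + z + 3/7z².

Solve |R(x)|<1 on ℝ⁻.
x=-0.76: |R|=0.4875
R=1: x+3/7x²=0 ⇒ x=−7/3=-2.3333; min R=1−1/(4·3/7)=0.4167>−1
Confirm numerically:
  x=-1.860: |R|=0.62269 <1
  x=-1.657: |R|=0.51971 <1
  x=-1.183: |R|=0.41678 <1
  x=-1.104: |R|=0.41835 <1
  x=-2.917: |R|=1.72967 >1
  x=-2.772: |R|=1.52114 >1
  x=-2.560: |R|=1.24869 >1
Interval (-2.3333, 0).

left endpoint -2.3333.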